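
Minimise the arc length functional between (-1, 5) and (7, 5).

Arc-length functional: J[y] = ∫ sqrt(1 + (y')^2) dx.
Lagrangian L = sqrt(1 + (y')^2) has no explicit y dependence, so ∂L/∂y = 0 and the Euler-Lagrange equation gives
    d/dx( y' / sqrt(1 + (y')^2) ) = 0  ⇒  y' / sqrt(1 + (y')^2) = const.
Hence y' is constant, so y(x) is affine.
Fitting the endpoints (-1, 5) and (7, 5):
    slope m = (5 − 5) / (7 − (-1)) = 0,
    intercept c = 5 − m·(-1) = 5.
Extremal: y(x) = 5.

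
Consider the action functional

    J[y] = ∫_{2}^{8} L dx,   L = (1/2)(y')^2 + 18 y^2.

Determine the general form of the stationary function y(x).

The Lagrangian is L = (1/2)(y')^2 + 18 y^2.
∂L/∂y = 36y.
∂L/∂y' = y'.
The Euler-Lagrange equation d/dx(∂L/∂y') − ∂L/∂y = 0 becomes:
    y'' - 36 y = 0
General solution: y(x) = A e^(6x) + B e^(-6x), where A and B are arbitrary constants fixed by the endpoint conditions.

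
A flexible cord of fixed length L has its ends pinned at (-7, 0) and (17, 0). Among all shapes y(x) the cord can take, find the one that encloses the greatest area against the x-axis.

Set up the augmented Lagrangian using a multiplier λ for the length constraint:
    F(y, y') = y − λ sqrt(1 + y'^2).
F has no explicit x dependence, so the Beltrami identity yields a first integral
    F − y' ∂F/∂y' = C.
Compute ∂F/∂y' = −λ y' / sqrt(1 + y'^2). Then
    y − λ sqrt(1 + y'^2) + λ y'^2 / sqrt(1 + y'^2) = C
    ⇒  y − λ / sqrt(1 + y'^2) = C.
Solving for y' and integrating gives
    (x − a)^2 + (y − b)^2 = λ^2,
a circular arc of radius λ. The constants a, b are determined by the endpoint conditions y(-7) = y(17) = 0, and λ is fixed implicitly by the length constraint
    ∫_{-7}^{17} sqrt(1 + y'^2) dx = L.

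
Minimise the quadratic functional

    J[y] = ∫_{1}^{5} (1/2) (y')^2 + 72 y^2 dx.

The Lagrangian is L = (1/2) (y')^2 + 72 y^2.
Compute ∂L/∂y = 144y, ∂L/∂y' = y'.
The Euler-Lagrange equation d/dx(∂L/∂y') − ∂L/∂y = 0 reduces to
    y'' − 144 y = 0.
Its general solution is
    y(x) = A e^(12x) + B e^(−12x),
with A, B fixed by the endpoint conditions.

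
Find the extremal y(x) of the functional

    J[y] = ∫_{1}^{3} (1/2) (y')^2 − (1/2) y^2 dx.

The Lagrangian is L = (1/2) (y')^2 − (1/2) y^2.
Compute ∂L/∂y = -y, ∂L/∂y' = y'.
The Euler-Lagrange equation d/dx(∂L/∂y') − ∂L/∂y = 0 reduces to
    y'' + y = 0.
Its general solution is
    y(x) = A sin(x) + B cos(x),
with A, B fixed by the endpoint conditions.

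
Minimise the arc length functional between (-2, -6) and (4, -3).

Arc-length functional: J[y] = ∫ sqrt(1 + (y')^2) dx.
Lagrangian L = sqrt(1 + (y')^2) has no explicit y dependence, so ∂L/∂y = 0 and the Euler-Lagrange equation gives
    d/dx( y' / sqrt(1 + (y')^2) ) = 0  ⇒  y' / sqrt(1 + (y')^2) = const.
Hence y' is constant, so y(x) is affine.
Fitting the endpoints (-2, -6) and (4, -3):
    slope m = ((-3) − (-6)) / (4 − (-2)) = 1/2,
    intercept c = (-6) − m·(-2) = -5.
Extremal: y(x) = (1/2) x - 5.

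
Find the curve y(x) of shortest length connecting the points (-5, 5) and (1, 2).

Arc-length functional: J[y] = ∫ sqrt(1 + (y')^2) dx.
Lagrangian L = sqrt(1 + (y')^2) has no explicit y dependence, so ∂L/∂y = 0 and the Euler-Lagrange equation gives
    d/dx( y' / sqrt(1 + (y')^2) ) = 0  ⇒  y' / sqrt(1 + (y')^2) = const.
Hence y' is constant, so y(x) is affine.
Fitting the endpoints (-5, 5) and (1, 2):
    slope m = (2 − 5) / (1 − (-5)) = -1/2,
    intercept c = 5 − m·(-5) = 5/2.
Extremal: y(x) = (-1/2) x + 5/2.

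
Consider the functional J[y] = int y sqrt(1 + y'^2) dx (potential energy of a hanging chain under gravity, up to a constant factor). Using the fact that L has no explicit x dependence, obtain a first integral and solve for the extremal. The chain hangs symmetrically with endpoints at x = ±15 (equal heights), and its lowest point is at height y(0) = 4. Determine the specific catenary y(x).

The Lagrangian L(y, y') = y sqrt(1 + y'^2) has no explicit x dependence, so the Beltrami identity applies:
    L − y' ∂L/∂y' = C.
Compute ∂L/∂y' = y · y' / sqrt(1 + y'^2). Then
    L − y' ∂L/∂y'
    = y sqrt(1 + y'^2) − y · y'^2 / sqrt(1 + y'^2)
    = y (1 + y'^2 − y'^2) / sqrt(1 + y'^2)
    = y / sqrt(1 + y'^2) = C.
Squaring gives y^2 = C^2 (1 + y'^2), i.e.
    y'^2 = y^2 / C^2 − 1.
Separating variables,
    dy / sqrt(y^2 − C^2) = dx / C,
and integrating gives arccosh(y / C) = (x − a)/C, so
    y(x) = C cosh((x − a)/C),
the catenary. The constants C and a are fixed by the two endpoint conditions (and, for the hanging-chain problem, the length constraint selects C).
Now fit the given data. The endpoints x = ±15 are symmetric at equal height, so the catenary is even about its minimum: a = 0 and y(x) = C cosh(x/C). The lowest point is y(0) = C cosh(0) = C, and we are told y(0) = 4, so C = 4. Therefore
    y(x) = 4 cosh(x/4),
and at the endpoints
    y(±15) = 4 cosh(15/4).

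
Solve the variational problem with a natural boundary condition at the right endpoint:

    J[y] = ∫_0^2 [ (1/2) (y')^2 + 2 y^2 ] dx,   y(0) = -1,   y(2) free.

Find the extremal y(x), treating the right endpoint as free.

The Lagrangian L = (1/2) (y')^2 + 2 y^2 gives
    ∂L/∂y = 4 y,   ∂L/∂y' = y'.
Euler-Lagrange: y'' − 4 y = 0.
With k = 2, the general solution is
    y(x) = A cosh(2 x) + B sinh(2 x).
Fixed left endpoint y(0) = -1 ⇒ A = -1.
The right endpoint x = 2 is free, so the natural (transversality) condition is ∂L/∂y' |_{x=2} = 0, i.e. y'(2) = 0.
Compute y'(x) = A k sinh(k x) + B k cosh(k x), so
    y'(2) = A k sinh(k·2) + B k cosh(k·2) = 0
    ⇒ B = −A tanh(k·2) = tanh(2·2).
Therefore the extremal is
    y(x) = −cosh(2 x) + tanh(2·2) sinh(2 x).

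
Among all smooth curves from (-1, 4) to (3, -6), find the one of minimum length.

Arc-length functional: J[y] = ∫ sqrt(1 + (y')^2) dx.
Lagrangian L = sqrt(1 + (y')^2) has no explicit y dependence, so ∂L/∂y = 0 and the Euler-Lagrange equation gives
    d/dx( y' / sqrt(1 + (y')^2) ) = 0  ⇒  y' / sqrt(1 + (y')^2) = const.
Hence y' is constant, so y(x) is affine.
Fitting the endpoints (-1, 4) and (3, -6):
    slope m = ((-6) − 4) / (3 − (-1)) = -5/2,
    intercept c = 4 − m·(-1) = 3/2.
Extremal: y(x) = (-5/2) x + 3/2.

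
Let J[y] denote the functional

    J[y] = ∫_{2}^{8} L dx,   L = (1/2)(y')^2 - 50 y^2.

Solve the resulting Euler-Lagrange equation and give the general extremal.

The Lagrangian is L = (1/2)(y')^2 - 50 y^2.
∂L/∂y = -100y.
∂L/∂y' = y'.
The Euler-Lagrange equation d/dx(∂L/∂y') − ∂L/∂y = 0 becomes:
    y'' + 100 y = 0
General solution: y(x) = A sin(10x) + B cos(10x), where A and B are arbitrary constants fixed by the endpoint conditions.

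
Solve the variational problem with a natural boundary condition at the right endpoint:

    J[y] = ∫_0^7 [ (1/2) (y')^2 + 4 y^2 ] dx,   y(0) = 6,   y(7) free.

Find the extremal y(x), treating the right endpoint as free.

The Lagrangian L = (1/2) (y')^2 + 4 y^2 gives
    ∂L/∂y = 8 y,   ∂L/∂y' = y'.
Euler-Lagrange: y'' − 8 y = 0.
With k = sqrt(8), the general solution is
    y(x) = A cosh(sqrt(8) x) + B sinh(sqrt(8) x).
Fixed left endpoint y(0) = 6 ⇒ A = 6.
The right endpoint x = 7 is free, so the natural (transversality) condition is ∂L/∂y' |_{x=7} = 0, i.e. y'(7) = 0.
Compute y'(x) = A k sinh(k x) + B k cosh(k x), so
    y'(7) = A k sinh(k·7) + B k cosh(k·7) = 0
    ⇒ B = −A tanh(k·7) = − 6 tanh(sqrt(8)·7).
Therefore the extremal is
    y(x) = 6 cosh(sqrt(8) x) − 6 tanh(sqrt(8)·7) sinh(sqrt(8) x).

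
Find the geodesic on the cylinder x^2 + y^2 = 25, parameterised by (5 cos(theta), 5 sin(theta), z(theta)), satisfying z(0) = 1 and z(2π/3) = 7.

Parameterise the cylinder of radius R = 5 as
    r(θ) = (5 cos θ, 5 sin θ, z(θ)).
The arc-length element is
    ds = sqrt(25 + (dz/dθ)^2) dθ,
so the Lagrangian is L = sqrt(25 + z'^2).
L depends on z' only, not on z or θ, so ∂L/∂z = 0 and
    ∂L/∂z' = z' / sqrt(25 + z'^2).
The Euler-Lagrange equation gives
    d/dθ( z' / sqrt(25 + z'^2) ) = 0,
so z' is constant. Integrating once:
    z(θ) = a θ + b,
a helix on the cylinder (a straight line when the cylinder is unrolled). The constants a, b are determined by the endpoint conditions.
With endpoint conditions z(0) = 1 and z(2π/3) = 7: from z(0) = b we get b = 1, and a·2π/3 + 1 = 7 gives a = 9/π, so
    z(θ) = (9/π) θ + 1.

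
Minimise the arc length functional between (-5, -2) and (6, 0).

Arc-length functional: J[y] = ∫ sqrt(1 + (y')^2) dx.
Lagrangian L = sqrt(1 + (y')^2) has no explicit y dependence, so ∂L/∂y = 0 and the Euler-Lagrange equation gives
    d/dx( y' / sqrt(1 + (y')^2) ) = 0  ⇒  y' / sqrt(1 + (y')^2) = const.
Hence y' is constant, so y(x) is affine.
Fitting the endpoints (-5, -2) and (6, 0):
    slope m = (0 − (-2)) / (6 − (-5)) = 2/11,
    intercept c = (-2) − m·(-5) = -12/11.
Extremal: y(x) = (2/11) x - 12/11.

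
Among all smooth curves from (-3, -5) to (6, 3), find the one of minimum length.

Arc-length functional: J[y] = ∫ sqrt(1 + (y')^2) dx.
Lagrangian L = sqrt(1 + (y')^2) has no explicit y dependence, so ∂L/∂y = 0 and the Euler-Lagrange equation gives
    d/dx( y' / sqrt(1 + (y')^2) ) = 0  ⇒  y' / sqrt(1 + (y')^2) = const.
Hence y' is constant, so y(x) is affine.
Fitting the endpoints (-3, -5) and (6, 3):
    slope m = (3 − (-5)) / (6 − (-3)) = 8/9,
    intercept c = (-5) − m·(-3) = -7/3.
Extremal: y(x) = (8/9) x - 7/3.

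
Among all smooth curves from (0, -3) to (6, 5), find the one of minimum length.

Arc-length functional: J[y] = ∫ sqrt(1 + (y')^2) dx.
Lagrangian L = sqrt(1 + (y')^2) has no explicit y dependence, so ∂L/∂y = 0 and the Euler-Lagrange equation gives
    d/dx( y' / sqrt(1 + (y')^2) ) = 0  ⇒  y' / sqrt(1 + (y')^2) = const.
Hence y' is constant, so y(x) is affine.
Fitting the endpoints (0, -3) and (6, 5):
    slope m = (5 − (-3)) / (6 − 0) = 4/3,
    intercept c = (-3) − m·0 = -3.
Extremal: y(x) = (4/3) x - 3.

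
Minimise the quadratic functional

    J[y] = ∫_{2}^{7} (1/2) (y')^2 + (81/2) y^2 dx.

The Lagrangian is L = (1/2) (y')^2 + (81/2) y^2.
Compute ∂L/∂y = 81y, ∂L/∂y' = y'.
The Euler-Lagrange equation d/dx(∂L/∂y') − ∂L/∂y = 0 reduces to
    y'' − 81 y = 0.
Its general solution is
    y(x) = A e^(9x) + B e^(−9x),
with A, B fixed by the endpoint conditions.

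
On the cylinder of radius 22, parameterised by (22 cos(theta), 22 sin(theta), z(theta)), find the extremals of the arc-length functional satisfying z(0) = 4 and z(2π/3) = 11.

Parameterise the cylinder of radius R = 22 as
    r(θ) = (22 cos θ, 22 sin θ, z(θ)).
The arc-length element is
    ds = sqrt(484 + (dz/dθ)^2) dθ,
so the Lagrangian is L = sqrt(484 + z'^2).
L depends on z' only, not on z or θ, so ∂L/∂z = 0 and
    ∂L/∂z' = z' / sqrt(484 + z'^2).
The Euler-Lagrange equation gives
    d/dθ( z' / sqrt(484 + z'^2) ) = 0,
so z' is constant. Integrating once:
    z(θ) = a θ + b,
a helix on the cylinder (a straight line when the cylinder is unrolled). The constants a, b are determined by the endpoint conditions.
With endpoint conditions z(0) = 4 and z(2π/3) = 11: from z(0) = b we get b = 4, and a·2π/3 + 4 = 11 gives a = 21/(2π), so
    z(θ) = (21/(2π)) θ + 4.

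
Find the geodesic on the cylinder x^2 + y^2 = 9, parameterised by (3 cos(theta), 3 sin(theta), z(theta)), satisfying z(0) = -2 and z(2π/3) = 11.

Parameterise the cylinder of radius R = 3 as
    r(θ) = (3 cos θ, 3 sin θ, z(θ)).
The arc-length element is
    ds = sqrt(9 + (dz/dθ)^2) dθ,
so the Lagrangian is L = sqrt(9 + z'^2).
L depends on z' only, not on z or θ, so ∂L/∂z = 0 and
    ∂L/∂z' = z' / sqrt(9 + z'^2).
The Euler-Lagrange equation gives
    d/dθ( z' / sqrt(9 + z'^2) ) = 0,
so z' is constant. Integrating once:
    z(θ) = a θ + b,
a helix on the cylinder (a straight line when the cylinder is unrolled). The constants a, b are determined by the endpoint conditions.
With endpoint conditions z(0) = -2 and z(2π/3) = 11: from z(0) = b we get b = -2, and a·2π/3 + -2 = 11 gives a = 39/(2π), so
    z(θ) = (39/(2π)) θ − 2.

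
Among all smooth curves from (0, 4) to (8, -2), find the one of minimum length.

Arc-length functional: J[y] = ∫ sqrt(1 + (y')^2) dx.
Lagrangian L = sqrt(1 + (y')^2) has no explicit y dependence, so ∂L/∂y = 0 and the Euler-Lagrange equation gives
    d/dx( y' / sqrt(1 + (y')^2) ) = 0  ⇒  y' / sqrt(1 + (y')^2) = const.
Hence y' is constant, so y(x) is affine.
Fitting the endpoints (0, 4) and (8, -2):
    slope m = ((-2) − 4) / (8 − 0) = -3/4,
    intercept c = 4 − m·0 = 4.
Extremal: y(x) = (-3/4) x + 4.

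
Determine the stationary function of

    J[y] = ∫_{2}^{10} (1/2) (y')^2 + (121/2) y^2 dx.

The Lagrangian is L = (1/2) (y')^2 + (121/2) y^2.
Compute ∂L/∂y = 121y, ∂L/∂y' = y'.
The Euler-Lagrange equation d/dx(∂L/∂y') − ∂L/∂y = 0 reduces to
    y'' − 121 y = 0.
Its general solution is
    y(x) = A e^(11x) + B e^(−11x),
with A, B fixed by the endpoint conditions.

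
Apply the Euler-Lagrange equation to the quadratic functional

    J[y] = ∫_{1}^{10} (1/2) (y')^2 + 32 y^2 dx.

The Lagrangian is L = (1/2) (y')^2 + 32 y^2.
Compute ∂L/∂y = 64y, ∂L/∂y' = y'.
The Euler-Lagrange equation d/dx(∂L/∂y') − ∂L/∂y = 0 reduces to
    y'' − 64 y = 0.
Its general solution is
    y(x) = A e^(8x) + B e^(−8x),
with A, B fixed by the endpoint conditions.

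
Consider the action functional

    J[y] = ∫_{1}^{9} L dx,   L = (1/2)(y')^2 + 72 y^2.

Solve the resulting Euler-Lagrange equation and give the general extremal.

The Lagrangian is L = (1/2)(y')^2 + 72 y^2.
∂L/∂y = 144y.
∂L/∂y' = y'.
The Euler-Lagrange equation d/dx(∂L/∂y') − ∂L/∂y = 0 becomes:
    y'' - 144 y = 0
General solution: y(x) = A e^(12x) + B e^(-12x), where A and B are arbitrary constants fixed by the endpoint conditions.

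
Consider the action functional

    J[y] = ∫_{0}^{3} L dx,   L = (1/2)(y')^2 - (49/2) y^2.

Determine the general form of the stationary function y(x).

The Lagrangian is L = (1/2)(y')^2 - (49/2) y^2.
∂L/∂y = -49y.
∂L/∂y' = y'.
The Euler-Lagrange equation d/dx(∂L/∂y') − ∂L/∂y = 0 becomes:
    y'' + 49 y = 0
General solution: y(x) = A sin(7x) + B cos(7x), where A and B are arbitrary constants fixed by the endpoint conditions.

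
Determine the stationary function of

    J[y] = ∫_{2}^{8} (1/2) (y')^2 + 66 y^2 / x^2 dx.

The Lagrangian is L = (1/2) (y')^2 + 66 y^2 / x^2.
Compute ∂L/∂y = 132y/x^2, ∂L/∂y' = y'.
The Euler-Lagrange equation d/dx(∂L/∂y') − ∂L/∂y = 0 reduces to
    y'' − 132/x^2 · y = 0  (x > 0).
Its general solution is
    y(x) = A x^12 + B x^(-11),
with A, B fixed by the endpoint conditions.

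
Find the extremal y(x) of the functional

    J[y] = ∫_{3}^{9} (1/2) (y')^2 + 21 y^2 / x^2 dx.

The Lagrangian is L = (1/2) (y')^2 + 21 y^2 / x^2.
Compute ∂L/∂y = 42y/x^2, ∂L/∂y' = y'.
The Euler-Lagrange equation d/dx(∂L/∂y') − ∂L/∂y = 0 reduces to
    y'' − 42/x^2 · y = 0  (x > 0).
Its general solution is
    y(x) = A x^7 + B x^(-6),
with A, B fixed by the endpoint conditions.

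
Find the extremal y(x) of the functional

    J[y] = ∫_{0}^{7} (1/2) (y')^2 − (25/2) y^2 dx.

The Lagrangian is L = (1/2) (y')^2 − (25/2) y^2.
Compute ∂L/∂y = -25y, ∂L/∂y' = y'.
The Euler-Lagrange equation d/dx(∂L/∂y') − ∂L/∂y = 0 reduces to
    y'' + 25 y = 0.
Its general solution is
    y(x) = A sin(5x) + B cos(5x),
with A, B fixed by the endpoint conditions.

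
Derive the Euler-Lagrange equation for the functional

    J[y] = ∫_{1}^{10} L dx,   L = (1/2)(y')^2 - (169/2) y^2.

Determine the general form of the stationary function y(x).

The Lagrangian is L = (1/2)(y')^2 - (169/2) y^2.
∂L/∂y = -169y.
∂L/∂y' = y'.
The Euler-Lagrange equation d/dx(∂L/∂y') − ∂L/∂y = 0 becomes:
    y'' + 169 y = 0
General solution: y(x) = A sin(13x) + B cos(13x), where A and B are arbitrary constants fixed by the endpoint conditions.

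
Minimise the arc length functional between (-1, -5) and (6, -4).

Arc-length functional: J[y] = ∫ sqrt(1 + (y')^2) dx.
Lagrangian L = sqrt(1 + (y')^2) has no explicit y dependence, so ∂L/∂y = 0 and the Euler-Lagrange equation gives
    d/dx( y' / sqrt(1 + (y')^2) ) = 0  ⇒  y' / sqrt(1 + (y')^2) = const.
Hence y' is constant, so y(x) is affine.
Fitting the endpoints (-1, -5) and (6, -4):
    slope m = ((-4) − (-5)) / (6 − (-1)) = 1/7,
    intercept c = (-5) − m·(-1) = -34/7.
Extremal: y(x) = (1/7) x - 34/7.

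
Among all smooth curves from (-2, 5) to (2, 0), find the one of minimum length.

Arc-length functional: J[y] = ∫ sqrt(1 + (y')^2) dx.
Lagrangian L = sqrt(1 + (y')^2) has no explicit y dependence, so ∂L/∂y = 0 and the Euler-Lagrange equation gives
    d/dx( y' / sqrt(1 + (y')^2) ) = 0  ⇒  y' / sqrt(1 + (y')^2) = const.
Hence y' is constant, so y(x) is affine.
Fitting the endpoints (-2, 5) and (2, 0):
    slope m = (0 − 5) / (2 − (-2)) = -5/4,
    intercept c = 5 − m·(-2) = 5/2.
Extremal: y(x) = (-5/4) x + 5/2.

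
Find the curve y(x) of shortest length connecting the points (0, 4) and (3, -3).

Arc-length functional: J[y] = ∫ sqrt(1 + (y')^2) dx.
Lagrangian L = sqrt(1 + (y')^2) has no explicit y dependence, so ∂L/∂y = 0 and the Euler-Lagrange equation gives
    d/dx( y' / sqrt(1 + (y')^2) ) = 0  ⇒  y' / sqrt(1 + (y')^2) = const.
Hence y' is constant, so y(x) is affine.
Fitting the endpoints (0, 4) and (3, -3):
    slope m = ((-3) − 4) / (3 − 0) = -7/3,
    intercept c = 4 − m·0 = 4.
Extremal: y(x) = (-7/3) x + 4.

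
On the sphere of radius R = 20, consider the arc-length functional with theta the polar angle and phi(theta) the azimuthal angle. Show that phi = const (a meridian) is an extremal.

On the sphere of radius R = 20 with spherical coordinates (θ, φ), the induced metric is
    ds^2 = 400(dθ^2 + sin^2(θ) dφ^2).
Using θ as the parameter, the arc-length functional becomes
    J[φ] = ∫ 20 sqrt(1 + sin^2(θ) (dφ/dθ)^2) dθ.
So L = 20 sqrt(1 + sin^2(θ) φ'^2). Compute
    ∂L/∂φ = 0  (L has no explicit φ dependence),
    ∂L/∂φ' = 20 sin^2(θ) φ' / sqrt(1 + sin^2(θ) φ'^2).
For the candidate φ(θ) = c (constant), φ' = 0, so ∂L/∂φ' evaluated along the candidate vanishes, and ∂L/∂φ is identically zero. Hence
    d/dθ(∂L/∂φ') − ∂L/∂φ = 0
is satisfied. Therefore meridians φ = const are extremals of arc length — they are geodesics on the sphere.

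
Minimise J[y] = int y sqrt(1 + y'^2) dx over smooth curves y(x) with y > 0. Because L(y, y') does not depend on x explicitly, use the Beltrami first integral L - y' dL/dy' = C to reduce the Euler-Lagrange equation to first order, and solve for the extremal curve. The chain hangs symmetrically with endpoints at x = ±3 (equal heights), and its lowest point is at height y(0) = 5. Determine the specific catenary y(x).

The Lagrangian L(y, y') = y sqrt(1 + y'^2) has no explicit x dependence, so the Beltrami identity applies:
    L − y' ∂L/∂y' = C.
Compute ∂L/∂y' = y · y' / sqrt(1 + y'^2). Then
    L − y' ∂L/∂y'
    = y sqrt(1 + y'^2) − y · y'^2 / sqrt(1 + y'^2)
    = y (1 + y'^2 − y'^2) / sqrt(1 + y'^2)
    = y / sqrt(1 + y'^2) = C.
Squaring gives y^2 = C^2 (1 + y'^2), i.e.
    y'^2 = y^2 / C^2 − 1.
Separating variables,
    dy / sqrt(y^2 − C^2) = dx / C,
and integrating gives arccosh(y / C) = (x − a)/C, so
    y(x) = C cosh((x − a)/C),
the catenary. The constants C and a are fixed by the two endpoint conditions (and, for the hanging-chain problem, the length constraint selects C).
Now fit the given data. The endpoints x = ±3 are symmetric at equal height, so the catenary is even about its minimum: a = 0 and y(x) = C cosh(x/C). The lowest point is y(0) = C cosh(0) = C, and we are told y(0) = 5, so C = 5. Therefore
    y(x) = 5 cosh(x/5),
and at the endpoints
    y(±3) = 5 cosh(3/5).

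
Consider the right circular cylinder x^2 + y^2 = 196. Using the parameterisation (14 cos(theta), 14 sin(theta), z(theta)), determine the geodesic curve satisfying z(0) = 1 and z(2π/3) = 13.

Parameterise the cylinder of radius R = 14 as
    r(θ) = (14 cos θ, 14 sin θ, z(θ)).
The arc-length element is
    ds = sqrt(196 + (dz/dθ)^2) dθ,
so the Lagrangian is L = sqrt(196 + z'^2).
L depends on z' only, not on z or θ, so ∂L/∂z = 0 and
    ∂L/∂z' = z' / sqrt(196 + z'^2).
The Euler-Lagrange equation gives
    d/dθ( z' / sqrt(196 + z'^2) ) = 0,
so z' is constant. Integrating once:
    z(θ) = a θ + b,
a helix on the cylinder (a straight line when the cylinder is unrolled). The constants a, b are determined by the endpoint conditions.
With endpoint conditions z(0) = 1 and z(2π/3) = 13: from z(0) = b we get b = 1, and a·2π/3 + 1 = 13 gives a = 18/π, so
    z(θ) = (18/π) θ + 1.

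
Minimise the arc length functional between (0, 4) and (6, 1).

Arc-length functional: J[y] = ∫ sqrt(1 + (y')^2) dx.
Lagrangian L = sqrt(1 + (y')^2) has no explicit y dependence, so ∂L/∂y = 0 and the Euler-Lagrange equation gives
    d/dx( y' / sqrt(1 + (y')^2) ) = 0  ⇒  y' / sqrt(1 + (y')^2) = const.
Hence y' is constant, so y(x) is affine.
Fitting the endpoints (0, 4) and (6, 1):
    slope m = (1 − 4) / (6 − 0) = -1/2,
    intercept c = 4 − m·0 = 4.
Extremal: y(x) = (-1/2) x + 4.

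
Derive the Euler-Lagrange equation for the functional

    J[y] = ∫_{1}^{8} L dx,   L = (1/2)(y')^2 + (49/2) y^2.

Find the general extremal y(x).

The Lagrangian is L = (1/2)(y')^2 + (49/2) y^2.
∂L/∂y = 49y.
∂L/∂y' = y'.
The Euler-Lagrange equation d/dx(∂L/∂y') − ∂L/∂y = 0 becomes:
    y'' - 49 y = 0
General solution: y(x) = A e^(7x) + B e^(-7x), where A and B are arbitrary constants fixed by the endpoint conditions.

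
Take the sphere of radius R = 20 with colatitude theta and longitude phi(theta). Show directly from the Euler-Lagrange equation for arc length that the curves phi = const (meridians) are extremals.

On the sphere of radius R = 20 with spherical coordinates (θ, φ), the induced metric is
    ds^2 = 400(dθ^2 + sin^2(θ) dφ^2).
Using θ as the parameter, the arc-length functional becomes
    J[φ] = ∫ 20 sqrt(1 + sin^2(θ) (dφ/dθ)^2) dθ.
So L = 20 sqrt(1 + sin^2(θ) φ'^2). Compute
    ∂L/∂φ = 0  (L has no explicit φ dependence),
    ∂L/∂φ' = 20 sin^2(θ) φ' / sqrt(1 + sin^2(θ) φ'^2).
For the candidate φ(θ) = c (constant), φ' = 0, so ∂L/∂φ' evaluated along the candidate vanishes, and ∂L/∂φ is identically zero. Hence
    d/dθ(∂L/∂φ') − ∂L/∂φ = 0
is satisfied. Therefore meridians φ = const are extremals of arc length — they are geodesics on the sphere.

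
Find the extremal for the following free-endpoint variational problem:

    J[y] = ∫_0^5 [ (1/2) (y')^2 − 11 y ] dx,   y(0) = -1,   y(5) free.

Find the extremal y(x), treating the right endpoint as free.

The Lagrangian L = (1/2) (y')^2 − 11 y gives
    ∂L/∂y = −11,   ∂L/∂y' = y'.
Euler-Lagrange: d/dx(y') − (−11) = 0, i.e. y'' + 11 = 0, so
    y(x) = −(11/2) x^2 + C1 x + C2.
Fixed left endpoint y(0) = -1 ⇒ C2 = -1.
The right endpoint x = 5 is free, so the natural (transversality) condition is ∂L/∂y' |_{x=5} = 0, i.e. y'(5) = 0.
Compute y'(x) = −11 x + C1, so y'(5) = −55 + C1 = 0 ⇒ C1 = 55.
Therefore the extremal is
    y(x) = −(11/2) x^2 + 55 x − 1.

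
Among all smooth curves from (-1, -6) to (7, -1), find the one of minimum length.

Arc-length functional: J[y] = ∫ sqrt(1 + (y')^2) dx.
Lagrangian L = sqrt(1 + (y')^2) has no explicit y dependence, so ∂L/∂y = 0 and the Euler-Lagrange equation gives
    d/dx( y' / sqrt(1 + (y')^2) ) = 0  ⇒  y' / sqrt(1 + (y')^2) = const.
Hence y' is constant, so y(x) is affine.
Fitting the endpoints (-1, -6) and (7, -1):
    slope m = ((-1) − (-6)) / (7 − (-1)) = 5/8,
    intercept c = (-6) − m·(-1) = -43/8.
Extremal: y(x) = (5/8) x - 43/8.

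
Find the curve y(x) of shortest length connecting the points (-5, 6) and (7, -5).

Arc-length functional: J[y] = ∫ sqrt(1 + (y')^2) dx.
Lagrangian L = sqrt(1 + (y')^2) has no explicit y dependence, so ∂L/∂y = 0 and the Euler-Lagrange equation gives
    d/dx( y' / sqrt(1 + (y')^2) ) = 0  ⇒  y' / sqrt(1 + (y')^2) = const.
Hence y' is constant, so y(x) is affine.
Fitting the endpoints (-5, 6) and (7, -5):
    slope m = ((-5) − 6) / (7 − (-5)) = -11/12,
    intercept c = 6 − m·(-5) = 17/12.
Extremal: y(x) = (-11/12) x + 17/12.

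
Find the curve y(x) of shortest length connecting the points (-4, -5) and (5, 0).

Arc-length functional: J[y] = ∫ sqrt(1 + (y')^2) dx.
Lagrangian L = sqrt(1 + (y')^2) has no explicit y dependence, so ∂L/∂y = 0 and the Euler-Lagrange equation gives
    d/dx( y' / sqrt(1 + (y')^2) ) = 0  ⇒  y' / sqrt(1 + (y')^2) = const.
Hence y' is constant, so y(x) is affine.
Fitting the endpoints (-4, -5) and (5, 0):
    slope m = (0 − (-5)) / (5 − (-4)) = 5/9,
    intercept c = (-5) − m·(-4) = -25/9.
Extremal: y(x) = (5/9) x - 25/9.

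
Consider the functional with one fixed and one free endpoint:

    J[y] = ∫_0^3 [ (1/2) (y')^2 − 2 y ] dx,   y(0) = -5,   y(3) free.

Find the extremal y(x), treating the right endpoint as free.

The Lagrangian L = (1/2) (y')^2 − 2 y gives
    ∂L/∂y = −2,   ∂L/∂y' = y'.
Euler-Lagrange: d/dx(y') − (−2) = 0, i.e. y'' + 2 = 0, so
    y(x) = −(2/2) x^2 + C1 x + C2.
Fixed left endpoint y(0) = -5 ⇒ C2 = -5.
The right endpoint x = 3 is free, so the natural (transversality) condition is ∂L/∂y' |_{x=3} = 0, i.e. y'(3) = 0.
Compute y'(x) = −2 x + C1, so y'(3) = −6 + C1 = 0 ⇒ C1 = 6.
Therefore the extremal is
    y(x) = −x^2 + 6 x − 5.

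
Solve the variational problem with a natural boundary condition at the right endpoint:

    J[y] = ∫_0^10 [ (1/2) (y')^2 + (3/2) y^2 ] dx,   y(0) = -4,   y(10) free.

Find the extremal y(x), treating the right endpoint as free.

The Lagrangian L = (1/2) (y')^2 + (3/2) y^2 gives
    ∂L/∂y = 3 y,   ∂L/∂y' = y'.
Euler-Lagrange: y'' − 3 y = 0.
With k = sqrt(3), the general solution is
    y(x) = A cosh(sqrt(3) x) + B sinh(sqrt(3) x).
Fixed left endpoint y(0) = -4 ⇒ A = -4.
The right endpoint x = 10 is free, so the natural (transversality) condition is ∂L/∂y' |_{x=10} = 0, i.e. y'(10) = 0.
Compute y'(x) = A k sinh(k x) + B k cosh(k x), so
    y'(10) = A k sinh(k·10) + B k cosh(k·10) = 0
    ⇒ B = −A tanh(k·10) = 4 tanh(sqrt(3)·10).
Therefore the extremal is
    y(x) = −4 cosh(sqrt(3) x) + 4 tanh(sqrt(3)·10) sinh(sqrt(3) x).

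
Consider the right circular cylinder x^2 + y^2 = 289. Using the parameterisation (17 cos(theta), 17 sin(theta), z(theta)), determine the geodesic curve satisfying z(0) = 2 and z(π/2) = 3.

Parameterise the cylinder of radius R = 17 as
    r(θ) = (17 cos θ, 17 sin θ, z(θ)).
The arc-length element is
    ds = sqrt(289 + (dz/dθ)^2) dθ,
so the Lagrangian is L = sqrt(289 + z'^2).
L depends on z' only, not on z or θ, so ∂L/∂z = 0 and
    ∂L/∂z' = z' / sqrt(289 + z'^2).
The Euler-Lagrange equation gives
    d/dθ( z' / sqrt(289 + z'^2) ) = 0,
so z' is constant. Integrating once:
    z(θ) = a θ + b,
a helix on the cylinder (a straight line when the cylinder is unrolled). The constants a, b are determined by the endpoint conditions.
With endpoint conditions z(0) = 2 and z(π/2) = 3: from z(0) = b we get b = 2, and a·π/2 + 2 = 3 gives a = 2/π, so
    z(θ) = (2/π) θ + 2.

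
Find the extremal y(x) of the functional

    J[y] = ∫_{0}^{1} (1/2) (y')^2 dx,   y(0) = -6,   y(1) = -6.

The Lagrangian is L = (1/2) (y')^2.
Compute ∂L/∂y = 0, ∂L/∂y' = y'.
The Euler-Lagrange equation d/dx(∂L/∂y') − ∂L/∂y = 0 reduces to
    y'' = 0.
Its general solution is
    y(x) = A x + B,
with A, B fixed by the endpoint conditions.
Applying the endpoint conditions y(0) = -6 and y(1) = -6: solve A·0 + B = -6 and A·1 + B = -6. Subtracting gives A(1 − 0) = -6 − -6, so A = 0, and B = -6 − A·0 = -6. Therefore
    y(x) = -6.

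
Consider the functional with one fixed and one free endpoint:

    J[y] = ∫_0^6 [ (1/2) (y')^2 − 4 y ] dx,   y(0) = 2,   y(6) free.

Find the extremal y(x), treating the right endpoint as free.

The Lagrangian L = (1/2) (y')^2 − 4 y gives
    ∂L/∂y = −4,   ∂L/∂y' = y'.
Euler-Lagrange: d/dx(y') − (−4) = 0, i.e. y'' + 4 = 0, so
    y(x) = −(4/2) x^2 + C1 x + C2.
Fixed left endpoint y(0) = 2 ⇒ C2 = 2.
The right endpoint x = 6 is free, so the natural (transversality) condition is ∂L/∂y' |_{x=6} = 0, i.e. y'(6) = 0.
Compute y'(x) = −4 x + C1, so y'(6) = −24 + C1 = 0 ⇒ C1 = 24.
Therefore the extremal is
    y(x) = −2 x^2 + 24 x + 2.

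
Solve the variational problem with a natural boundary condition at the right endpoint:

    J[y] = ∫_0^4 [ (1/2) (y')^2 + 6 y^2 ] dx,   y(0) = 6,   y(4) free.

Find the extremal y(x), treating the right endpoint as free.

The Lagrangian L = (1/2) (y')^2 + 6 y^2 gives
    ∂L/∂y = 12 y,   ∂L/∂y' = y'.
Euler-Lagrange: y'' − 12 y = 0.
With k = sqrt(12), the general solution is
    y(x) = A cosh(sqrt(12) x) + B sinh(sqrt(12) x).
Fixed left endpoint y(0) = 6 ⇒ A = 6.
The right endpoint x = 4 is free, so the natural (transversality) condition is ∂L/∂y' |_{x=4} = 0, i.e. y'(4) = 0.
Compute y'(x) = A k sinh(k x) + B k cosh(k x), so
    y'(4) = A k sinh(k·4) + B k cosh(k·4) = 0
    ⇒ B = −A tanh(k·4) = − 6 tanh(sqrt(12)·4).
Therefore the extremal is
    y(x) = 6 cosh(sqrt(12) x) − 6 tanh(sqrt(12)·4) sinh(sqrt(12) x).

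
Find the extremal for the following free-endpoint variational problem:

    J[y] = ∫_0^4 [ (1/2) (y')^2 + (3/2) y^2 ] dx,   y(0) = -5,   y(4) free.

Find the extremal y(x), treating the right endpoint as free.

The Lagrangian L = (1/2) (y')^2 + (3/2) y^2 gives
    ∂L/∂y = 3 y,   ∂L/∂y' = y'.
Euler-Lagrange: y'' − 3 y = 0.
With k = sqrt(3), the general solution is
    y(x) = A cosh(sqrt(3) x) + B sinh(sqrt(3) x).
Fixed left endpoint y(0) = -5 ⇒ A = -5.
The right endpoint x = 4 is free, so the natural (transversality) condition is ∂L/∂y' |_{x=4} = 0, i.e. y'(4) = 0.
Compute y'(x) = A k sinh(k x) + B k cosh(k x), so
    y'(4) = A k sinh(k·4) + B k cosh(k·4) = 0
    ⇒ B = −A tanh(k·4) = 5 tanh(sqrt(3)·4).
Therefore the extremal is
    y(x) = −5 cosh(sqrt(3) x) + 5 tanh(sqrt(3)·4) sinh(sqrt(3) x).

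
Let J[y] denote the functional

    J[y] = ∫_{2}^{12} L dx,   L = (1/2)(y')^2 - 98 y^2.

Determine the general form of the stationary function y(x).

The Lagrangian is L = (1/2)(y')^2 - 98 y^2.
∂L/∂y = -196y.
∂L/∂y' = y'.
The Euler-Lagrange equation d/dx(∂L/∂y') − ∂L/∂y = 0 becomes:
    y'' + 196 y = 0
General solution: y(x) = A sin(14x) + B cos(14x), where A and B are arbitrary constants fixed by the endpoint conditions.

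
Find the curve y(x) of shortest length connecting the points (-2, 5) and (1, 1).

Arc-length functional: J[y] = ∫ sqrt(1 + (y')^2) dx.
Lagrangian L = sqrt(1 + (y')^2) has no explicit y dependence, so ∂L/∂y = 0 and the Euler-Lagrange equation gives
    d/dx( y' / sqrt(1 + (y')^2) ) = 0  ⇒  y' / sqrt(1 + (y')^2) = const.
Hence y' is constant, so y(x) is affine.
Fitting the endpoints (-2, 5) and (1, 1):
    slope m = (1 − 5) / (1 − (-2)) = -4/3,
    intercept c = 5 − m·(-2) = 7/3.
Extremal: y(x) = (-4/3) x + 7/3.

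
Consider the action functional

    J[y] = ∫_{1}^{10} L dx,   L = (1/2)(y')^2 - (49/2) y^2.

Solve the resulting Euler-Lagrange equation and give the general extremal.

The Lagrangian is L = (1/2)(y')^2 - (49/2) y^2.
∂L/∂y = -49y.
∂L/∂y' = y'.
The Euler-Lagrange equation d/dx(∂L/∂y') − ∂L/∂y = 0 becomes:
    y'' + 49 y = 0
General solution: y(x) = A sin(7x) + B cos(7x), where A and B are arbitrary constants fixed by the endpoint conditions.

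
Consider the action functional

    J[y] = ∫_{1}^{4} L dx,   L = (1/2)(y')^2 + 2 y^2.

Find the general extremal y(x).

The Lagrangian is L = (1/2)(y')^2 + 2 y^2.
∂L/∂y = 4y.
∂L/∂y' = y'.
The Euler-Lagrange equation d/dx(∂L/∂y') − ∂L/∂y = 0 becomes:
    y'' - 4 y = 0
General solution: y(x) = A e^(2x) + B e^(-2x), where A and B are arbitrary constants fixed by the endpoint conditions.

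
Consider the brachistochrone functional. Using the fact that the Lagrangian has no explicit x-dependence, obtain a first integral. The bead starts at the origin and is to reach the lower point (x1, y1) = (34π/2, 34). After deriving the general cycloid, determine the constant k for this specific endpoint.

The Lagrangian L = sqrt((1 + y'^2) / y) has no explicit x dependence, so the Beltrami identity applies:
    L − y' ∂L/∂y' = C.
Compute ∂L/∂y' = y' / sqrt(y (1 + y'^2)).
Substitute:
    sqrt((1 + y'^2)/y) − y'·y' / sqrt(y (1 + y'^2))
    = (1 + y'^2) / sqrt(y (1 + y'^2)) − y'^2 / sqrt(y (1 + y'^2))
    = 1 / sqrt(y (1 + y'^2)) = C.
Squaring and rearranging gives the first integral
    y (1 + y'^2) = 1/C^2 =: k   (constant).
Solving this first-order ODE by the substitution
    y = (k/2)(1 − cos θ)
yields the cycloid parameterisation
    x(θ) = (k/2)(θ − sin θ),   y(θ) = (k/2)(1 − cos θ).
The constant k is fixed by the endpoint condition.
Now fit the given lower endpoint (x1, y1) = (34π/2, 34). At the bottom of the first arch (θ = π), the parametric equations give
    y(π) = (k/2)(1 − cos π) = k,
    x(π) = (k/2)(π − sin π) = kπ/2.
Matching y(π) = 34 gives k = 34, consistent with x(π) = 34π/2. Therefore the specific cycloid is
    x(θ) = (34/2)(θ − sin θ),   y(θ) = (34/2)(1 − cos θ).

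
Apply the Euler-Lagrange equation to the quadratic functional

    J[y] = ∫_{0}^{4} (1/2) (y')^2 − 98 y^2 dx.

The Lagrangian is L = (1/2) (y')^2 − 98 y^2.
Compute ∂L/∂y = -196y, ∂L/∂y' = y'.
The Euler-Lagrange equation d/dx(∂L/∂y') − ∂L/∂y = 0 reduces to
    y'' + 196 y = 0.
Its general solution is
    y(x) = A sin(14x) + B cos(14x),
with A, B fixed by the endpoint conditions.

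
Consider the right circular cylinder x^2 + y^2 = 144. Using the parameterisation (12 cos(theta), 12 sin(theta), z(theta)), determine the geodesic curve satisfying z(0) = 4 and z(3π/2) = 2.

Parameterise the cylinder of radius R = 12 as
    r(θ) = (12 cos θ, 12 sin θ, z(θ)).
The arc-length element is
    ds = sqrt(144 + (dz/dθ)^2) dθ,
so the Lagrangian is L = sqrt(144 + z'^2).
L depends on z' only, not on z or θ, so ∂L/∂z = 0 and
    ∂L/∂z' = z' / sqrt(144 + z'^2).
The Euler-Lagrange equation gives
    d/dθ( z' / sqrt(144 + z'^2) ) = 0,
so z' is constant. Integrating once:
    z(θ) = a θ + b,
a helix on the cylinder (a straight line when the cylinder is unrolled). The constants a, b are determined by the endpoint conditions.
With endpoint conditions z(0) = 4 and z(3π/2) = 2: from z(0) = b we get b = 4, and a·3π/2 + 4 = 2 gives a = -4/(3π), so
    z(θ) = (-4/(3π)) θ + 4.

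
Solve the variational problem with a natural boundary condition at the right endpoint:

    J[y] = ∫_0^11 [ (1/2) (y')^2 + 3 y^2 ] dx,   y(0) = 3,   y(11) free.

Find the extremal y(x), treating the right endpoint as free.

The Lagrangian L = (1/2) (y')^2 + 3 y^2 gives
    ∂L/∂y = 6 y,   ∂L/∂y' = y'.
Euler-Lagrange: y'' − 6 y = 0.
With k = sqrt(6), the general solution is
    y(x) = A cosh(sqrt(6) x) + B sinh(sqrt(6) x).
Fixed left endpoint y(0) = 3 ⇒ A = 3.
The right endpoint x = 11 is free, so the natural (transversality) condition is ∂L/∂y' |_{x=11} = 0, i.e. y'(11) = 0.
Compute y'(x) = A k sinh(k x) + B k cosh(k x), so
    y'(11) = A k sinh(k·11) + B k cosh(k·11) = 0
    ⇒ B = −A tanh(k·11) = − 3 tanh(sqrt(6)·11).
Therefore the extremal is
    y(x) = 3 cosh(sqrt(6) x) − 3 tanh(sqrt(6)·11) sinh(sqrt(6) x).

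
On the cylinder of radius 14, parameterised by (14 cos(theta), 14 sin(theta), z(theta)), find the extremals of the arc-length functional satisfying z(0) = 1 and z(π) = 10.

Parameterise the cylinder of radius R = 14 as
    r(θ) = (14 cos θ, 14 sin θ, z(θ)).
The arc-length element is
    ds = sqrt(196 + (dz/dθ)^2) dθ,
so the Lagrangian is L = sqrt(196 + z'^2).
L depends on z' only, not on z or θ, so ∂L/∂z = 0 and
    ∂L/∂z' = z' / sqrt(196 + z'^2).
The Euler-Lagrange equation gives
    d/dθ( z' / sqrt(196 + z'^2) ) = 0,
so z' is constant. Integrating once:
    z(θ) = a θ + b,
a helix on the cylinder (a straight line when the cylinder is unrolled). The constants a, b are determined by the endpoint conditions.
With endpoint conditions z(0) = 1 and z(π) = 10: from z(0) = b we get b = 1, and a·π + 1 = 10 gives a = 9/π, so
    z(θ) = (9/π) θ + 1.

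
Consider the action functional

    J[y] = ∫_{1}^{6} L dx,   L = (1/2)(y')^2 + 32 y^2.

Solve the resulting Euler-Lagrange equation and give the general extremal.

The Lagrangian is L = (1/2)(y')^2 + 32 y^2.
∂L/∂y = 64y.
∂L/∂y' = y'.
The Euler-Lagrange equation d/dx(∂L/∂y') − ∂L/∂y = 0 becomes:
    y'' - 64 y = 0
General solution: y(x) = A e^(8x) + B e^(-8x), where A and B are arbitrary constants fixed by the endpoint conditions.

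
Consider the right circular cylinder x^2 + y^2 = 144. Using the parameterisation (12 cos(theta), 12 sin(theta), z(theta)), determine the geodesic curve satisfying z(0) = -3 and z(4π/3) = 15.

Parameterise the cylinder of radius R = 12 as
    r(θ) = (12 cos θ, 12 sin θ, z(θ)).
The arc-length element is
    ds = sqrt(144 + (dz/dθ)^2) dθ,
so the Lagrangian is L = sqrt(144 + z'^2).
L depends on z' only, not on z or θ, so ∂L/∂z = 0 and
    ∂L/∂z' = z' / sqrt(144 + z'^2).
The Euler-Lagrange equation gives
    d/dθ( z' / sqrt(144 + z'^2) ) = 0,
so z' is constant. Integrating once:
    z(θ) = a θ + b,
a helix on the cylinder (a straight line when the cylinder is unrolled). The constants a, b are determined by the endpoint conditions.
With endpoint conditions z(0) = -3 and z(4π/3) = 15: from z(0) = b we get b = -3, and a·4π/3 + -3 = 15 gives a = 27/(2π), so
    z(θ) = (27/(2π)) θ − 3.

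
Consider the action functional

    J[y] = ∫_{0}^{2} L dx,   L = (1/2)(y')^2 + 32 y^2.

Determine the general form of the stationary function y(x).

The Lagrangian is L = (1/2)(y')^2 + 32 y^2.
∂L/∂y = 64y.
∂L/∂y' = y'.
The Euler-Lagrange equation d/dx(∂L/∂y') − ∂L/∂y = 0 becomes:
    y'' - 64 y = 0
General solution: y(x) = A e^(8x) + B e^(-8x), where A and B are arbitrary constants fixed by the endpoint conditions.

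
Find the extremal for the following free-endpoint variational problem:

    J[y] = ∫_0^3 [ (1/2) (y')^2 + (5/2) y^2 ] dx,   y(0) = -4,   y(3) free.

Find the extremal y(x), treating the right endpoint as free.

The Lagrangian L = (1/2) (y')^2 + (5/2) y^2 gives
    ∂L/∂y = 5 y,   ∂L/∂y' = y'.
Euler-Lagrange: y'' − 5 y = 0.
With k = sqrt(5), the general solution is
    y(x) = A cosh(sqrt(5) x) + B sinh(sqrt(5) x).
Fixed left endpoint y(0) = -4 ⇒ A = -4.
The right endpoint x = 3 is free, so the natural (transversality) condition is ∂L/∂y' |_{x=3} = 0, i.e. y'(3) = 0.
Compute y'(x) = A k sinh(k x) + B k cosh(k x), so
    y'(3) = A k sinh(k·3) + B k cosh(k·3) = 0
    ⇒ B = −A tanh(k·3) = 4 tanh(sqrt(5)·3).
Therefore the extremal is
    y(x) = −4 cosh(sqrt(5) x) + 4 tanh(sqrt(5)·3) sinh(sqrt(5) x).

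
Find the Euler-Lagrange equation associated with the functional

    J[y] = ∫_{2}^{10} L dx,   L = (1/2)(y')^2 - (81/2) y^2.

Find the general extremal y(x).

The Lagrangian is L = (1/2)(y')^2 - (81/2) y^2.
∂L/∂y = -81y.
∂L/∂y' = y'.
The Euler-Lagrange equation d/dx(∂L/∂y') − ∂L/∂y = 0 becomes:
    y'' + 81 y = 0
General solution: y(x) = A sin(9x) + B cos(9x), where A and B are arbitrary constants fixed by the endpoint conditions.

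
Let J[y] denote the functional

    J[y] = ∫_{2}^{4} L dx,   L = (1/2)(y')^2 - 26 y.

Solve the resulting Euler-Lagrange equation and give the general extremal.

The Lagrangian is L = (1/2)(y')^2 - 26 y.
∂L/∂y = -26.
∂L/∂y' = y'.
The Euler-Lagrange equation d/dx(∂L/∂y') − ∂L/∂y = 0 becomes:
    y'' + 26 = 0
General solution: y(x) = -13 x^2 + A x + B, where A and B are arbitrary constants fixed by the endpoint conditions.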